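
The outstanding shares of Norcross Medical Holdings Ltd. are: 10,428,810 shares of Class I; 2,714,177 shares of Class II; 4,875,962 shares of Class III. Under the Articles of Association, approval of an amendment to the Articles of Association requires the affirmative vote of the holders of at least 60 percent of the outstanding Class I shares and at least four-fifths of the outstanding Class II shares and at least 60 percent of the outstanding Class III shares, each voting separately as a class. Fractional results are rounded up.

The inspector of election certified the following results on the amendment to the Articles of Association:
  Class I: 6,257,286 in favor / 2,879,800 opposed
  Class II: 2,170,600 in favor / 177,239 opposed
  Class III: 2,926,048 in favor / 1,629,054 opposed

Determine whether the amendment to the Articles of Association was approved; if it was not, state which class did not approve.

Class I: 3/5 of 10428810 = 6257286; 6,257,286 required, 6,257,286 in favor — approved.
Class II: 4/5 of 2714177 = 2171341.60, rounded up to 2171342; 2,171,342 required, 2,170,600 in favor — not approved.
Class III: 3/5 of 4875962 = 2925577.20, rounded up to 2925578; 2,925,578 required, 2,926,048 in favor — approved.

Not approved — the Class II shares did not give the required vote.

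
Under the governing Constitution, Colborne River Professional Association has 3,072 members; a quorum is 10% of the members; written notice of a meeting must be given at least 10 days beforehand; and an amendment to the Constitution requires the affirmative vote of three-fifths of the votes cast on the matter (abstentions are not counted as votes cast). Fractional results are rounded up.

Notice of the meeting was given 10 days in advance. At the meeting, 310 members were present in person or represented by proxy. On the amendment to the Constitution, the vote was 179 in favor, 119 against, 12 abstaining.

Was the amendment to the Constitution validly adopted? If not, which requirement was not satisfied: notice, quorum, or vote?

Valid — all requirements satisfied.

Notice: 10 days given; 10 required. Satisfied.
Quorum: 10% of 3,072 = 307.20, rounded up to 308; 310 present. Satisfied.
Vote: requires three-fifths of the votes cast (310 − 12 abstaining = 298); 3/5 of 298 = 178.80, rounded up to 179, so 179 needed; 179 in favor. Satisfied.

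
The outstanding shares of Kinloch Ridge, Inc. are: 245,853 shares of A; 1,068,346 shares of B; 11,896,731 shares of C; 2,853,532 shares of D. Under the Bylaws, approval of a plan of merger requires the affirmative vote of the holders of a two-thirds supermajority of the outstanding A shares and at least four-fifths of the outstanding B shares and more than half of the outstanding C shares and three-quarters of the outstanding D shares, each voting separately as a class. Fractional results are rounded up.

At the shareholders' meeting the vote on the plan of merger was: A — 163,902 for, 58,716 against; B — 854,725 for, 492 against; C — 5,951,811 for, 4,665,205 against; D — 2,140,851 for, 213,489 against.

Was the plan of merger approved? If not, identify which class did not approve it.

A: 2/3 of 245853 = 163902; 163,902 required, 163,902 in favor — approved.
B: 4/5 of 1068346 = 854676.80, rounded up to 854677; 854,677 required, 854,725 in favor — approved.
C: a majority of 11896731 is 5948366; 5,948,366 required, 5,951,811 in favor — approved.
D: 3/4 of 2853532 = 2140149; 2,140,149 required, 2,140,851 in favor — approved.

Approved — every class gave the required vote.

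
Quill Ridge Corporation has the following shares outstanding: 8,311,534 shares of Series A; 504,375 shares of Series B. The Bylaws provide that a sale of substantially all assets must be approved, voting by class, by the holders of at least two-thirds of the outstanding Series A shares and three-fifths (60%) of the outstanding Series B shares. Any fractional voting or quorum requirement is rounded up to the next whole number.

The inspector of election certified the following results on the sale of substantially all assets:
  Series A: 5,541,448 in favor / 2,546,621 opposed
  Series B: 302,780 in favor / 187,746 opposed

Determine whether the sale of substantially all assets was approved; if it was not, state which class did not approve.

Series A: 2/3 of 8311534 = 5541022.67, rounded up to 5541023; 5,541,023 required, 5,541,448 in favor — approved.
Series B: 3/5 of 504375 = 302625; 302,625 required, 302,780 in favor — approved.

Approved — every class gave the required vote.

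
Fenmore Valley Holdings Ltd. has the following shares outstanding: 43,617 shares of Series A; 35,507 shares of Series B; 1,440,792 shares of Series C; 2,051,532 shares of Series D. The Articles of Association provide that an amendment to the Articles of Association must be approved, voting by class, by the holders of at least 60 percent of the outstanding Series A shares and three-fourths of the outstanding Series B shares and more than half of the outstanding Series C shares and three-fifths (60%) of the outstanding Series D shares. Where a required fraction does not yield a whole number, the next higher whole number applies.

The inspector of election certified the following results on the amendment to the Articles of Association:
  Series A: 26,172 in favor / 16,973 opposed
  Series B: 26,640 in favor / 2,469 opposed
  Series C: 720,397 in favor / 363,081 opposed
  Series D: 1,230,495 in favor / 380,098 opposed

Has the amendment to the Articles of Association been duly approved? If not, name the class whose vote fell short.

Not approved — the Series D shares did not give the required vote.

Series A: 3/5 of 43617 = 26170.20, rounded up to 26171; 26,171 required, 26,172 in favor — approved.
Series B: 3/4 of 35507 = 26630.25, rounded up to 26631; 26,631 required, 26,640 in favor — approved.
Series C: a majority of 1440792 is 720397; 720,397 required, 720,397 in favor — approved.
Series D: 3/5 of 2051532 = 1230919.20, rounded up to 1230920; 1,230,920 required, 1,230,495 in favor — not approved.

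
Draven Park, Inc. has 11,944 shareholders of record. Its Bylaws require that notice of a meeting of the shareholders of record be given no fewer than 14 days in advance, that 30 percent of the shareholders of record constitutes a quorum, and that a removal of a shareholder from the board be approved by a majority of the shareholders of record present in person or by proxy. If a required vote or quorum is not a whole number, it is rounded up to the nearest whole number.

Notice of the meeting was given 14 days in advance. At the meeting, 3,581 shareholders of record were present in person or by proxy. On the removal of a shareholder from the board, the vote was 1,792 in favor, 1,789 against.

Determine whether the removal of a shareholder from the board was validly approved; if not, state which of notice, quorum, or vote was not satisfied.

Invalid — quorum requirement not satisfied.

Notice: 14 days given; 14 required. Satisfied.
Quorum: 30% of 11,944 = 3,583.20, rounded up to 3,584; 3,581 present. Not satisfied.
Vote: requires a majority of those present (3,581); a majority of 3581 is 1791, so 1,791 needed; 1,792 in favor. Satisfied.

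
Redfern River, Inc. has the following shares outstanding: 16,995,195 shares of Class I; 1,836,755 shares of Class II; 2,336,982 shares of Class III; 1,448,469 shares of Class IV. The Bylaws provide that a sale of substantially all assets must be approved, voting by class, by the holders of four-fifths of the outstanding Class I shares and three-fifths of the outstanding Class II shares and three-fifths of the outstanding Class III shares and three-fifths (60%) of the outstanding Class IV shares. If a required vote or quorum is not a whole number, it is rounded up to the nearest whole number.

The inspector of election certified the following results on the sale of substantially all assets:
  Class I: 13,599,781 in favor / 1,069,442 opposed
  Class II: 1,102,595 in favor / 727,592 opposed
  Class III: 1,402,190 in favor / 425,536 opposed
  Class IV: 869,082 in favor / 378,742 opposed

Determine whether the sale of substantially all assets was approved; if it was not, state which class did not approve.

Class I: 4/5 of 16995195 = 13596156; 13,596,156 required, 13,599,781 in favor — approved.
Class II: 3/5 of 1836755 = 1102053; 1,102,053 required, 1,102,595 in favor — approved.
Class III: 3/5 of 2336982 = 1402189.20, rounded up to 1402190; 1,402,190 required, 1,402,190 in favor — approved.
Class IV: 3/5 of 1448469 = 869081.40, rounded up to 869082; 869,082 required, 869,082 in favor — approved.

Approved — every class gave the required vote.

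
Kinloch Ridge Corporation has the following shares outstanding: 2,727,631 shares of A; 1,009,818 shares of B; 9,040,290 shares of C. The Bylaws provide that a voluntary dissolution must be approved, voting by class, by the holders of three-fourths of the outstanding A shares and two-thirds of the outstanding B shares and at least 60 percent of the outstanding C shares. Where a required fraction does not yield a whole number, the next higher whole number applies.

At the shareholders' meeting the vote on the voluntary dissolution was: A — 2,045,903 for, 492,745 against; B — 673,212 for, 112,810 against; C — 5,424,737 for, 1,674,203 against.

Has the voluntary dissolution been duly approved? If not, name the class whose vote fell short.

A: 3/4 of 2727631 = 2045723.25, rounded up to 2045724; 2,045,724 required, 2,045,903 in favor — approved.
B: 2/3 of 1009818 = 673212; 673,212 required, 673,212 in favor — approved.
C: 3/5 of 9040290 = 5424174; 5,424,174 required, 5,424,737 in favor — approved.

Approved — every class gave the required vote.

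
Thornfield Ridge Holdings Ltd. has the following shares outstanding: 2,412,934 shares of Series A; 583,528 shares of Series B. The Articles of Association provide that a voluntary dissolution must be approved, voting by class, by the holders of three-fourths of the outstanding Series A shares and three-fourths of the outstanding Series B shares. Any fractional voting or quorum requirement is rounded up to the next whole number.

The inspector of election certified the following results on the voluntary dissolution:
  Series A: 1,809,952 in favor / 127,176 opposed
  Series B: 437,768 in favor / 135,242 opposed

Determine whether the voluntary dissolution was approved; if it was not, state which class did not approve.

Approved — every class gave the required vote.

Series A: 3/4 of 2412934 = 1809700.50, rounded up to 1809701; 1,809,701 required, 1,809,952 in favor — approved.
Series B: 3/4 of 583528 = 437646; 437,646 required, 437,768 in favor — approved.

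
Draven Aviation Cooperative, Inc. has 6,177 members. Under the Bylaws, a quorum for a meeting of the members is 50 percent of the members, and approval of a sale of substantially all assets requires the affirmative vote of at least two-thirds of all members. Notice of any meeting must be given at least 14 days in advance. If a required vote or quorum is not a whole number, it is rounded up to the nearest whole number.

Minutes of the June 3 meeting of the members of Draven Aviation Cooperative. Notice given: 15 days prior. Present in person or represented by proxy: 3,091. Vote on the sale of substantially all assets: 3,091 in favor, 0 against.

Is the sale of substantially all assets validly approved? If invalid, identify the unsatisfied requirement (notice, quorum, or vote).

Invalid — vote requirement not satisfied.

Notice: 15 days given; 14 required. Satisfied.
Quorum: 50% of 6,177 = 3,088.50, rounded up to 3,089; 3,091 present. Satisfied.
Vote: requires two-thirds of all members (6,177); 2/3 of 6177 = 4118, so 4,118 needed; 3,091 in favor. Not satisfied.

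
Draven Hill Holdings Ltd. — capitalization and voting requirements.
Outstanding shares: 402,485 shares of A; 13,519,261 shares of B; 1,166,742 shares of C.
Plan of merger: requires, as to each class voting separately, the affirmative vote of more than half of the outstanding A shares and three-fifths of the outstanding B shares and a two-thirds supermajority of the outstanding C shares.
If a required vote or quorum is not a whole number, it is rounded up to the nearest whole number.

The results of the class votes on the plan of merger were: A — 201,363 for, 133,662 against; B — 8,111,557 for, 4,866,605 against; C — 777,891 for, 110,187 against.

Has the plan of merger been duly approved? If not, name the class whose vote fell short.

Approved — every class gave the required vote.

A: a majority of 402485 is 201243; 201,243 required, 201,363 in favor — approved.
B: 3/5 of 13519261 = 8111556.60, rounded up to 8111557; 8,111,557 required, 8,111,557 in favor — approved.
C: 2/3 of 1166742 = 777828; 777,828 required, 777,891 in favor — approved.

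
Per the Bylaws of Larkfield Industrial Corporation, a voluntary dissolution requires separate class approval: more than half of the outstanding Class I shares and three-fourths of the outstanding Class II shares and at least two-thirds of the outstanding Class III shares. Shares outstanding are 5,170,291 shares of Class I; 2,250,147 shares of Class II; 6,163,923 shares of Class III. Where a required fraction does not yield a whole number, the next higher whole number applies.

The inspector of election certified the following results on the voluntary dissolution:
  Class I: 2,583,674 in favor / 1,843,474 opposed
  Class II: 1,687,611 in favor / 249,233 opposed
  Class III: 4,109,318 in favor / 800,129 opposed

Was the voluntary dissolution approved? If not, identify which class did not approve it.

Not approved — the Class I shares did not give the required vote.

Class I: a majority of 5170291 is 2585146; 2,585,146 required, 2,583,674 in favor — not approved.
Class II: 3/4 of 2250147 = 1687610.25, rounded up to 1687611; 1,687,611 required, 1,687,611 in favor — approved.
Class III: 2/3 of 6163923 = 4109282; 4,109,282 required, 4,109,318 in favor — approved.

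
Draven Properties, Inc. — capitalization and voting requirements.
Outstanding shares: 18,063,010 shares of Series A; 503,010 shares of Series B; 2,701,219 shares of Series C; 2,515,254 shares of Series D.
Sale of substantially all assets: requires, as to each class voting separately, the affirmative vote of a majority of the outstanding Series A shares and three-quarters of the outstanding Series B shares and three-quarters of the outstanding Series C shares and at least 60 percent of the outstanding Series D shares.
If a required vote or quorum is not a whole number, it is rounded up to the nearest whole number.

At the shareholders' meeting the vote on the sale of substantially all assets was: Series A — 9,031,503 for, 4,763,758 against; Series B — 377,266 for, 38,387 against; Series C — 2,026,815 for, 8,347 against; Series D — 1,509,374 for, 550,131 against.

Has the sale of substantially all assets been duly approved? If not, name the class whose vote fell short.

Not approved — the Series A shares did not give the required vote.

Series A: a majority of 18063010 is 9031506; 9,031,506 required, 9,031,503 in favor — not approved.
Series B: 3/4 of 503010 = 377257.50, rounded up to 377258; 377,258 required, 377,266 in favor — approved.
Series C: 3/4 of 2701219 = 2025914.25, rounded up to 2025915; 2,025,915 required, 2,026,815 in favor — approved.
Series D: 3/5 of 2515254 = 1509152.40, rounded up to 1509153; 1,509,153 required, 1,509,374 in favor — approved.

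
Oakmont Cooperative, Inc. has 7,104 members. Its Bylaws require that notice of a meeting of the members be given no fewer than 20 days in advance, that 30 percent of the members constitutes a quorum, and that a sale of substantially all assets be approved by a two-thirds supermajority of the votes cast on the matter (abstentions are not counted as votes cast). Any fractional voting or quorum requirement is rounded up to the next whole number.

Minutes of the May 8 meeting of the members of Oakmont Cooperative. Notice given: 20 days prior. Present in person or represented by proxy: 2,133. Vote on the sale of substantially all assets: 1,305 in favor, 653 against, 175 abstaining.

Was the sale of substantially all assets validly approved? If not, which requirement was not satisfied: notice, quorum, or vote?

Invalid — vote requirement not satisfied.

Notice: 20 days given; 20 required. Satisfied.
Quorum: 30% of 7,104 = 2,131.20, rounded up to 2,132; 2,133 present. Satisfied.
Vote: requires two-thirds of the votes cast (2,133 − 175 abstaining = 1,958); 2/3 of 1958 = 1305.33, rounded up to 1306, so 1,306 needed; 1,305 in favor. Not satisfied.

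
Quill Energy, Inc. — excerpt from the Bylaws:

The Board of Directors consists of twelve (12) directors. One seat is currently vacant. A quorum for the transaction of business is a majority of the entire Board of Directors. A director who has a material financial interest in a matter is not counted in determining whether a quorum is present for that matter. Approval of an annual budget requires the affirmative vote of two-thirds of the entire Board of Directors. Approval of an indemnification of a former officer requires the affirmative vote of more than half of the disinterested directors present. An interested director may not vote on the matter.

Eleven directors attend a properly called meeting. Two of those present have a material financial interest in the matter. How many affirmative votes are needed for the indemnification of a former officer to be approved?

5

The indemnification of a former officer requires a majority of the disinterested directors present (11 − 2 = 9).
A majority of 9 is 5.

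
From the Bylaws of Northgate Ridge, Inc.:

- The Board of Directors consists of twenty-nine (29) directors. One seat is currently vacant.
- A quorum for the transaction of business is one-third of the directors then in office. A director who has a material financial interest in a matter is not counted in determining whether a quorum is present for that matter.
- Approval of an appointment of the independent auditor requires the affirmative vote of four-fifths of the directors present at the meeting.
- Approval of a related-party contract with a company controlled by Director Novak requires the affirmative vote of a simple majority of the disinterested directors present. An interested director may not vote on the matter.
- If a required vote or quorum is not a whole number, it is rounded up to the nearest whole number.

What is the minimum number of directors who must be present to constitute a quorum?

10

1/3 of 28 = 9.33, rounded up to 10.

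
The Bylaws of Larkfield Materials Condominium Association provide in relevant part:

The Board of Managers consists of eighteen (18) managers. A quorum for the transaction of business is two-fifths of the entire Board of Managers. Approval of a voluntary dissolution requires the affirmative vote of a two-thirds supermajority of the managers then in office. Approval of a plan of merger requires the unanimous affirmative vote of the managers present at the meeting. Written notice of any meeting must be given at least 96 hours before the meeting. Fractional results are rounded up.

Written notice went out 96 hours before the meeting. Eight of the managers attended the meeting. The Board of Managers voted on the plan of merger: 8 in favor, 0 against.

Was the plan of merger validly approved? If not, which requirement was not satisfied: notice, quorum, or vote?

Notice: 96 hours given; 96 required (96 ≥ 96). Satisfied.
Quorum: 8 present; quorum is 8. Satisfied.
Vote: the plan of merger requires the unanimous vote of the managers present (8). Unanimous means all 8, so 8 affirmative votes are needed; 8 voted in favor. Satisfied.

Valid — all requirements satisfied.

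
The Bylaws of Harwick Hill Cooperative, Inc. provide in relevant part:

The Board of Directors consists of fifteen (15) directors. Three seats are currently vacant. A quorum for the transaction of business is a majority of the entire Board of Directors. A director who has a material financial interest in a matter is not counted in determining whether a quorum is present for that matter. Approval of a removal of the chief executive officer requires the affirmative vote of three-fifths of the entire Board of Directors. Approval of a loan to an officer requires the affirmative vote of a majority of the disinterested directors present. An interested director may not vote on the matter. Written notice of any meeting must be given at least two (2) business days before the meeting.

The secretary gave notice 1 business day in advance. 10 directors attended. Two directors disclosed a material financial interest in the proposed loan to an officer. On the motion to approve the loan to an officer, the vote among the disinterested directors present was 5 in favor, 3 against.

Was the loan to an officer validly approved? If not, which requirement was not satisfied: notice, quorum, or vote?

Notice: 1 business day given; 2 required (1 < 2). Not satisfied.
Quorum: 10 present, but the 2 interested directors do not count, leaving 8. Quorum is 8. Satisfied.
Vote: the loan to an officer requires a majority of the disinterested directors present (10 − 2 = 8). A majority of 8 is 5, so 5 affirmative votes are needed; 5 voted in favor. Satisfied.

Invalid — notice requirement not satisfied.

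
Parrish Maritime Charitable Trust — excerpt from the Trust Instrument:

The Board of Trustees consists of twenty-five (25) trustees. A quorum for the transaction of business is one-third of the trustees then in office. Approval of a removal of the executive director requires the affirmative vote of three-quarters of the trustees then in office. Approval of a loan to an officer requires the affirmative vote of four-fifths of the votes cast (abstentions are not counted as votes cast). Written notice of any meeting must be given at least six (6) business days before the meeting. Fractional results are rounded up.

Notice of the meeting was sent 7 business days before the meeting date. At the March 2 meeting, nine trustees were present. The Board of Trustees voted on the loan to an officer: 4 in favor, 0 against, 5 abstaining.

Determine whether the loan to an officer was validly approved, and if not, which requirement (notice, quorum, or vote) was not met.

Valid — all requirements satisfied.

Notice: 7 business days given; 6 required (7 ≥ 6). Satisfied.
Quorum: 9 present; quorum is 9. Satisfied.
Vote: the loan to an officer requires four-fifths of the votes cast (9 present − 5 abstaining = 4). 4/5 of 4 = 3.20, rounded up to 4, so 4 affirmative votes are needed; 4 voted in favor. Satisfied.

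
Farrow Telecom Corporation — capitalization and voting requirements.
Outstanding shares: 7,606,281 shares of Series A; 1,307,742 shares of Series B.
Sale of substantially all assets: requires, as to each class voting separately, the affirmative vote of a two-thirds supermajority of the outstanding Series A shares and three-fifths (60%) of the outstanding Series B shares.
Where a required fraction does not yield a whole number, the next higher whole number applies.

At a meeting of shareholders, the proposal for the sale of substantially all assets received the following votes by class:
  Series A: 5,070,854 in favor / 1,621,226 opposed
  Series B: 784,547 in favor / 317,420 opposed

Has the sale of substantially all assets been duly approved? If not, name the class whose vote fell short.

Not approved — the Series B shares did not give the required vote.

Series A: 2/3 of 7606281 = 5070854; 5,070,854 required, 5,070,854 in favor — approved.
Series B: 3/5 of 1307742 = 784645.20, rounded up to 784646; 784,646 required, 784,547 in favor — not approved.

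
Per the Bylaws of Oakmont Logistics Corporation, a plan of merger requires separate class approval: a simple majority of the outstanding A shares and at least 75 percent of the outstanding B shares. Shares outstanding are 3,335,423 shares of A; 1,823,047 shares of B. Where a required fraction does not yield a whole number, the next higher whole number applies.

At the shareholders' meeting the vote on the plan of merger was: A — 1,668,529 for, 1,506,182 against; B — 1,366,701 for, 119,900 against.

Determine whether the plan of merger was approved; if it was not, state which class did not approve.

A: a majority of 3335423 is 1667712; 1,667,712 required, 1,668,529 in favor — approved.
B: 3/4 of 1823047 = 1367285.25, rounded up to 1367286; 1,367,286 required, 1,366,701 in favor — not approved.

Not approved — the B shares did not give the required vote.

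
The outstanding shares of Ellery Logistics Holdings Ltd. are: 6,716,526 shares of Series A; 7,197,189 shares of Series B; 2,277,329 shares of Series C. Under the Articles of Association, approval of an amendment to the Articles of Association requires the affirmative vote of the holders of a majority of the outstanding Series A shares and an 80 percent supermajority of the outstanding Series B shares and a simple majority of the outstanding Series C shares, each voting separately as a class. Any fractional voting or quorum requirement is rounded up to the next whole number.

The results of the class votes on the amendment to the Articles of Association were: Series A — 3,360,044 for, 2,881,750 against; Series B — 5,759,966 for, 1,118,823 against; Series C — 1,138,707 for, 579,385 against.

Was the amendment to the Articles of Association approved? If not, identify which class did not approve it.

Approved — every class gave the required vote.

Series A: a majority of 6716526 is 3358264; 3,358,264 required, 3,360,044 in favor — approved.
Series B: 4/5 of 7197189 = 5757751.20, rounded up to 5757752; 5,757,752 required, 5,759,966 in favor — approved.
Series C: a majority of 2277329 is 1138665; 1,138,665 required, 1,138,707 in favor — approved.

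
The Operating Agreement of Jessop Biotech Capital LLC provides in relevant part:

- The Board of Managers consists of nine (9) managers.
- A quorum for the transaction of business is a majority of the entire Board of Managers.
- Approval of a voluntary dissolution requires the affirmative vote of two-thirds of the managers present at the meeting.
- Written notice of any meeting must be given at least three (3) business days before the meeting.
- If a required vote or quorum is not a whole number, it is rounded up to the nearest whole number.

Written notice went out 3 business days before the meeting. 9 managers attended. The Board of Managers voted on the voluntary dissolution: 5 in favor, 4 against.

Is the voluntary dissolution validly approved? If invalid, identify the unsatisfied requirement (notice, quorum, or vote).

Notice: 3 business days given; 3 required (3 ≥ 3). Satisfied.
Quorum: 9 present; quorum is 5. Satisfied.
Vote: the voluntary dissolution requires two-thirds of the managers present (9). 2/3 of 9 = 6, so 6 affirmative votes are needed; 5 voted in favor. Not satisfied.

Invalid — vote requirement not satisfied.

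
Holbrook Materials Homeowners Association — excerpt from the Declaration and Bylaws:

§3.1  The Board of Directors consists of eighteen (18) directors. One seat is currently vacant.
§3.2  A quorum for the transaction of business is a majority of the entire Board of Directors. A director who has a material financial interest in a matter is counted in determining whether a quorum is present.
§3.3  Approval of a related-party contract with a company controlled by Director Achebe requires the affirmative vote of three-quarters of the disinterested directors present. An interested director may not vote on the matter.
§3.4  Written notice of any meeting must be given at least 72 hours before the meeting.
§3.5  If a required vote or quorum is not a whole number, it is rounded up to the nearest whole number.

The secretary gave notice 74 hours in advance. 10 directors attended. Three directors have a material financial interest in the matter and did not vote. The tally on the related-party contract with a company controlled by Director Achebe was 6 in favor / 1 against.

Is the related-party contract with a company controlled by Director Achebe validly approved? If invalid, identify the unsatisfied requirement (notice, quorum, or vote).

Notice: 74 hours given; 72 required (74 ≥ 72). Satisfied.
Quorum: 10 present (interested directors count toward quorum); quorum is 10. Satisfied.
Vote: the related-party contract with a company controlled by Director Achebe requires three-fourths of the disinterested directors present (10 − 3 = 7). 3/4 of 7 = 5.25, rounded up to 6, so 6 affirmative votes are needed; 6 voted in favor. Satisfied.

Valid — all requirements satisfied.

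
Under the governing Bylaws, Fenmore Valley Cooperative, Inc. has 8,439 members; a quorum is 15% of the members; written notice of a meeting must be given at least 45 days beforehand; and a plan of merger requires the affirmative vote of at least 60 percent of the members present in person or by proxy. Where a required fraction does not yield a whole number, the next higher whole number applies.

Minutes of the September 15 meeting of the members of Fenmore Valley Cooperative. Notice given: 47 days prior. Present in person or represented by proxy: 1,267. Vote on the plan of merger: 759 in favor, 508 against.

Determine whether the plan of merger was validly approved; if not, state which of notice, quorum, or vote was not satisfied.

Notice: 47 days given; 45 required. Satisfied.
Quorum: 15% of 8,439 = 1,265.85, rounded up to 1,266; 1,267 present. Satisfied.
Vote: requires three-fifths of those present (1,267); 3/5 of 1267 = 760.20, rounded up to 761, so 761 needed; 759 in favor. Not satisfied.

Invalid — vote requirement not satisfied.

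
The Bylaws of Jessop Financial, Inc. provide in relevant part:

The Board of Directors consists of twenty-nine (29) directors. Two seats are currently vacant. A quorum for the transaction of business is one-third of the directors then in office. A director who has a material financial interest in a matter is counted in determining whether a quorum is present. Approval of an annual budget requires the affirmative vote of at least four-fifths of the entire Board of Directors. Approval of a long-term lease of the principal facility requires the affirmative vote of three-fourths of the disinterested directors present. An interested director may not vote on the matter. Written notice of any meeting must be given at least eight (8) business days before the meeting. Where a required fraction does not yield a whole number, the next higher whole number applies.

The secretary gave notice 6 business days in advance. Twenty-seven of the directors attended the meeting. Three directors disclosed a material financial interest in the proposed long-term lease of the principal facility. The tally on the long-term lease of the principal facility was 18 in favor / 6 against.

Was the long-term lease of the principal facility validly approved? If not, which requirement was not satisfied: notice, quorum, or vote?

Invalid — notice requirement not satisfied.

Notice: 6 business days given; 8 required (6 < 8). Not satisfied.
Quorum: 27 present (interested directors count toward quorum); quorum is 9. Satisfied.
Vote: the long-term lease of the principal facility requires three-fourths of the disinterested directors present (27 − 3 = 24). 3/4 of 24 = 18, so 18 affirmative votes are needed; 18 voted in favor. Satisfied.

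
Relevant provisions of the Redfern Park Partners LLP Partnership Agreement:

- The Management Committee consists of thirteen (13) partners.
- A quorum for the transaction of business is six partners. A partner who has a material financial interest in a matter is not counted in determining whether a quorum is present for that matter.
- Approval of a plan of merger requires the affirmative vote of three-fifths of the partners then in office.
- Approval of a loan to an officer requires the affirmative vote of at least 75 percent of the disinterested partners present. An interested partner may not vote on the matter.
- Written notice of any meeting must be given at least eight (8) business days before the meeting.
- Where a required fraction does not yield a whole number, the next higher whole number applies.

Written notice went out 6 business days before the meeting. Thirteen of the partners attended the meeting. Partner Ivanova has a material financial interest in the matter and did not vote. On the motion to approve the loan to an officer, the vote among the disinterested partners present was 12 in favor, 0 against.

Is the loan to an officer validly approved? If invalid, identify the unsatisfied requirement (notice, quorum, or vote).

Notice: 6 business days given; 8 required (6 < 8). Not satisfied.
Quorum: 13 present, but the 1 interested partner does not count, leaving 12. Quorum is 6. Satisfied.
Vote: the loan to an officer requires three-fourths of the disinterested partners present (13 − 1 = 12). 3/4 of 12 = 9, so 9 affirmative votes are needed; 12 voted in favor. Satisfied.

Invalid — notice requirement not satisfied.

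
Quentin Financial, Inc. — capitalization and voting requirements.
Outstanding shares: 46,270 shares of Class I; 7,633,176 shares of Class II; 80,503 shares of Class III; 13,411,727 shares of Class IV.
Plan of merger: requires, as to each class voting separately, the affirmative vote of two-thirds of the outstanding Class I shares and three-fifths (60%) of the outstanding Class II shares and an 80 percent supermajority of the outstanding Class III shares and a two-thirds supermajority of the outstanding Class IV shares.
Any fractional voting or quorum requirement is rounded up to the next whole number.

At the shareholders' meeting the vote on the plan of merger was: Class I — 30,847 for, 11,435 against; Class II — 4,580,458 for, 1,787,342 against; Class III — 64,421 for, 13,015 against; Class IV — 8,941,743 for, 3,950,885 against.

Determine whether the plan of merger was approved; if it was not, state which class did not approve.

Approved — every class gave the required vote.

Class I: 2/3 of 46270 = 30846.67, rounded up to 30847; 30,847 required, 30,847 in favor — approved.
Class II: 3/5 of 7633176 = 4579905.60, rounded up to 4579906; 4,579,906 required, 4,580,458 in favor — approved.
Class III: 4/5 of 80503 = 64402.40, rounded up to 64403; 64,403 required, 64,421 in favor — approved.
Class IV: 2/3 of 13411727 = 8941151.33, rounded up to 8941152; 8,941,152 required, 8,941,743 in favor — approved.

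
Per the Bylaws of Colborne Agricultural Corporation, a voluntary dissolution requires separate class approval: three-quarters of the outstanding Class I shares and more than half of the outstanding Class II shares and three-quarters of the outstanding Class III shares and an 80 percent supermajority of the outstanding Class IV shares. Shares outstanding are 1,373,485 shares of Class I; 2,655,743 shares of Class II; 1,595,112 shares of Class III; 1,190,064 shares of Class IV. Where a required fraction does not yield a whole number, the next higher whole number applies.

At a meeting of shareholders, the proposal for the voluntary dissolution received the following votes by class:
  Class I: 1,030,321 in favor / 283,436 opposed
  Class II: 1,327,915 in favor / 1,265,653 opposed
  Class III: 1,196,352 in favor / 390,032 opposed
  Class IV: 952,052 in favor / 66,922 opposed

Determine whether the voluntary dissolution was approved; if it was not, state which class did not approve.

Approved — every class gave the required vote.

Class I: 3/4 of 1373485 = 1030113.75, rounded up to 1030114; 1,030,114 required, 1,030,321 in favor — approved.
Class II: a majority of 2655743 is 1327872; 1,327,872 required, 1,327,915 in favor — approved.
Class III: 3/4 of 1595112 = 1196334; 1,196,334 required, 1,196,352 in favor — approved.
Class IV: 4/5 of 1190064 = 952051.20, rounded up to 952052; 952,052 required, 952,052 in favor — approved.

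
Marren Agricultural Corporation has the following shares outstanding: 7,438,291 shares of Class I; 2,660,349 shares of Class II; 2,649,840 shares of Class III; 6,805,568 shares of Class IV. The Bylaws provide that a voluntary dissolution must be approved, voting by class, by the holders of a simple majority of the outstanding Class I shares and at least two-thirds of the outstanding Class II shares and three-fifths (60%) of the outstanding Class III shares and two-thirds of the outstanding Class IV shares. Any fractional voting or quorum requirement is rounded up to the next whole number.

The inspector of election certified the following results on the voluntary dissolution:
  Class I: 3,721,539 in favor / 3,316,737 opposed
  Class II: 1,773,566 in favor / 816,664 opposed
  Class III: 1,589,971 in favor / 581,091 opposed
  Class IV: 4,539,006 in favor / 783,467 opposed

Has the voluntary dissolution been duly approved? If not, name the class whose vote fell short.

Approved — every class gave the required vote.

Class I: a majority of 7438291 is 3719146; 3,719,146 required, 3,721,539 in favor — approved.
Class II: 2/3 of 2660349 = 1773566; 1,773,566 required, 1,773,566 in favor — approved.
Class III: 3/5 of 2649840 = 1589904; 1,589,904 required, 1,589,971 in favor — approved.
Class IV: 2/3 of 6805568 = 4537045.33, rounded up to 4537046; 4,537,046 required, 4,539,006 in favor — approved.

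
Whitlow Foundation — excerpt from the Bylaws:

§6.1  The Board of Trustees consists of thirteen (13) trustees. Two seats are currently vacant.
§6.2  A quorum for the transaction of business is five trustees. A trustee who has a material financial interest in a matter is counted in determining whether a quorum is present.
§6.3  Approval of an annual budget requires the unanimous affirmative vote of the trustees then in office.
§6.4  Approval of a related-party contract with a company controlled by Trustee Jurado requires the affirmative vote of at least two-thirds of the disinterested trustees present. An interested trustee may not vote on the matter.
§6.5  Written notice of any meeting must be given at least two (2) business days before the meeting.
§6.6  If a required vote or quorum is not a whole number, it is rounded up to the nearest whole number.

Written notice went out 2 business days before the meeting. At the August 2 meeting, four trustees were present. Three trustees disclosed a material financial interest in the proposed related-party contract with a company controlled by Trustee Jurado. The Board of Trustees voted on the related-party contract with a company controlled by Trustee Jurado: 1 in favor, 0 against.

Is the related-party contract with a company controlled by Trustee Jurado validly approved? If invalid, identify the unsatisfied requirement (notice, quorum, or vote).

Notice: 2 business days given; 2 required (2 ≥ 2). Satisfied.
Quorum: 4 present (interested trustees count toward quorum); quorum is 5. Not satisfied.
Vote: the related-party contract with a company controlled by Trustee Jurado requires two-thirds of the disinterested trustees present (4 − 3 = 1). 2/3 of 1 = 0.67, rounded up to 1, so 1 affirmative vote is needed; 1 voted in favor. Satisfied. (Moot — without a quorum no business can be validly transacted.)

Invalid — quorum requirement not satisfied.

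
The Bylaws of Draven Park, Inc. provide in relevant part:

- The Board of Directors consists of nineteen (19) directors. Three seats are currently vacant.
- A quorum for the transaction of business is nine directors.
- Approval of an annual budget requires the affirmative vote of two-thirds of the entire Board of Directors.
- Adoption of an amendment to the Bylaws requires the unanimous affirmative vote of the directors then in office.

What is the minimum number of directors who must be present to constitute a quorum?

The quorum is fixed at 9.

9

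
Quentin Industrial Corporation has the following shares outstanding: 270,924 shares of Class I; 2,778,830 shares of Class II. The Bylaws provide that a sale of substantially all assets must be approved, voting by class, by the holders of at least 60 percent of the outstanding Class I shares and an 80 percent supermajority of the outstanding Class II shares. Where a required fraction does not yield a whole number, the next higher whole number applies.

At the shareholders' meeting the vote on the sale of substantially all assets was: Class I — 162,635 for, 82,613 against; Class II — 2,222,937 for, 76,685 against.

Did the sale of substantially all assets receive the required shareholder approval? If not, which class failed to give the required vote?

Not approved — the Class II shares did not give the required vote.

Class I: 3/5 of 270924 = 162554.40, rounded up to 162555; 162,555 required, 162,635 in favor — approved.
Class II: 4/5 of 2778830 = 2223064; 2,223,064 required, 2,222,937 in favor — not approved.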